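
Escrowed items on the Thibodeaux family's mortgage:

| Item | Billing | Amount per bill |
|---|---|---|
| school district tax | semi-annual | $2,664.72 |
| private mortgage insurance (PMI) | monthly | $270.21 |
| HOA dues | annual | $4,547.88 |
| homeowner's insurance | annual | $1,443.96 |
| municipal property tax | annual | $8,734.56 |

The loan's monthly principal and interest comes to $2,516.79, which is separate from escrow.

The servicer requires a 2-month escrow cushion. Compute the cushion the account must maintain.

School district tax = $2,664.72 × 2 = $5,329.44/yr
Private mortgage insurance (PMI) = $270.21 × 12 = $3,242.52/yr
HOA dues = $4,547.88/yr
Homeowner's insurance = $1,443.96/yr
Municipal property tax = $8,734.56/yr
Total annual escrow = $5,329.44 + $3,242.52 + $4,547.88 + $1,443.96 + $8,734.56 = $23,298.36
Monthly = $23,298.36 ÷ 12 = $1,941.53
Required cushion = 2 × $1,941.53 = $3,883.06

$3,883.06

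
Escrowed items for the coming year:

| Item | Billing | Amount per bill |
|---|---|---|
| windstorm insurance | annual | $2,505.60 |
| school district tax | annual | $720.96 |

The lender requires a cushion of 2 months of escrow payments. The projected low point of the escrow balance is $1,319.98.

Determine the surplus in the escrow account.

$782.22

Windstorm insurance: $2,505.60 per year
School district tax: $720.96 per year
Annual escrow total = $3,226.56
Base monthly escrow = $3,226.56 / 12 = $268.88
Required cushion = 2 × $268.88 = $537.76
Surplus = $1,319.98 − $537.76 = $782.22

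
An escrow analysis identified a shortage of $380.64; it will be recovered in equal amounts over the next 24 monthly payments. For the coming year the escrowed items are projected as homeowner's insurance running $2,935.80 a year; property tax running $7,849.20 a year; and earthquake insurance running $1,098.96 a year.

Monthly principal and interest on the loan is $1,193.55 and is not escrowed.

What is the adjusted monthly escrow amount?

$1,006.19

Homeowner's insurance — $2,935.80
Property tax — $7,849.20
Earthquake insurance — $1,098.96
Total annual escrow = $2,935.80 + $7,849.20 + $1,098.96 = $11,883.96
Monthly escrow = $11,883.96 / 12 = $990.33
Monthly shortage recovery: $380.64 / 24 = $15.86
New monthly escrow = $990.33 + $15.86 = $1,006.19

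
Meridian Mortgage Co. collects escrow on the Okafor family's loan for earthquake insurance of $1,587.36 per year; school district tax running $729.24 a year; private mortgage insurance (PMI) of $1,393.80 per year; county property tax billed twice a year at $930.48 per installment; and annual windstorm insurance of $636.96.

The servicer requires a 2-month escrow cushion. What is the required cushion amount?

Earthquake insurance = $1,587.36
School district tax = $729.24
Private mortgage insurance (PMI) = $1,393.80
County property tax = $930.48 × 2 = $1,860.96
Windstorm insurance = $636.96
Yearly total = $1,587.36 + $729.24 + $1,393.80 + $1,860.96 + $636.96 = $6,208.32
Monthly = $6,208.32 / 12 = $517.36
Cushion = 2 × $517.36 = $1,034.72

$1,034.72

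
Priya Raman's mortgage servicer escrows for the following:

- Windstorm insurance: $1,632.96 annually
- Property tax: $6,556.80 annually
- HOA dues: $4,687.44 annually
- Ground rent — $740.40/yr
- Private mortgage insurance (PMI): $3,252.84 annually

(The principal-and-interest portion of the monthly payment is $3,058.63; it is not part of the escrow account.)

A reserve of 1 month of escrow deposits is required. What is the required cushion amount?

$1,405.87

Windstorm insurance — $1,632.96
Property tax — $6,556.80
HOA dues — $4,687.44
Ground rent — $740.40
Private mortgage insurance (PMI) — $3,252.84
Total per year = $1,632.96 + $6,556.80 + $4,687.44 + $740.40 + $3,252.84 = $16,870.44
Per month = $16,870.44 ÷ 12 = $1,405.87
Reserve = 1 × $1,405.87 = $1,405.87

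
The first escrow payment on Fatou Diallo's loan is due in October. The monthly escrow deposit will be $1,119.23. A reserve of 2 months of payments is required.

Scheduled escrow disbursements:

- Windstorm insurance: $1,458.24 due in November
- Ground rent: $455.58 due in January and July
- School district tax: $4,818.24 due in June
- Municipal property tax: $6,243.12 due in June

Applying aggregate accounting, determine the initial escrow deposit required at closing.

Cushion = 2 × $1,119.23 = $2,238.46
Trial balance (start $0, +$1,119.23 each month, − disbursements):
  Oct: +$1,119.23 → $1,119.23
  Nov: +$1,119.23 − $1,458.24 → $780.22
  Dec: +$1,119.23 → $1,899.45
  Jan: +$1,119.23 − $455.58 → $2,563.10
  Feb: +$1,119.23 → $3,682.33
  Mar: +$1,119.23 → $4,801.56
  Apr: +$1,119.23 → $5,920.79
  May: +$1,119.23 → $7,040.02
  Jun: +$1,119.23 − $11,061.36 → -$2,902.11
  Jul: +$1,119.23 − $455.58 → -$2,238.46
  Aug: +$1,119.23 → -$1,119.23
  Sep: +$1,119.23 → $0.00
Lowest trial balance = -$2,902.11 (Jun)
Initial deposit = cushion − low point = $2,238.46 − (-$2,902.11) = $5,140.57

$5,140.57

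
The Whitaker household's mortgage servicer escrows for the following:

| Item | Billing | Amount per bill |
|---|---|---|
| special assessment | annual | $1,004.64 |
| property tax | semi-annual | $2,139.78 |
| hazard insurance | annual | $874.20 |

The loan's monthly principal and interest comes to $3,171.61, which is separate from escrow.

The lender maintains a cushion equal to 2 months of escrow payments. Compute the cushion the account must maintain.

Special assessment = $1,004.64 per year
Property tax = $2,139.78 × 2 = $4,279.56 per year
Hazard insurance = $874.20 per year
Total annual escrow = $1,004.64 + $4,279.56 + $874.20 = $6,158.40
Per month = $6,158.40 ÷ 12 = $513.20
Cushion = 2 × $513.20 = $1,026.40

$1,026.40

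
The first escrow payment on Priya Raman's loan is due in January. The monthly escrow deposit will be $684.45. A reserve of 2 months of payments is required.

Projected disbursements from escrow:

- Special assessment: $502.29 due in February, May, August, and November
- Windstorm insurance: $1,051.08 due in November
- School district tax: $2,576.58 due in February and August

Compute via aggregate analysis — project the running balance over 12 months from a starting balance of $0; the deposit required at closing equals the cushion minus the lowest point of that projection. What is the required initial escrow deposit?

Cushion = 2 × $684.45 = $1,368.90
Trial balance (start $0, +$684.45 each month, − disbursements):
  Jan: +$684.45 → $684.45
  Feb: +$684.45 − $3,078.87 → -$1,709.97
  Mar: +$684.45 → -$1,025.52
  Apr: +$684.45 → -$341.07
  May: +$684.45 − $502.29 → -$158.91
  Jun: +$684.45 → $525.54
  Jul: +$684.45 → $1,209.99
  Aug: +$684.45 − $3,078.87 → -$1,184.43
  Sep: +$684.45 → -$499.98
  Oct: +$684.45 → $184.47
  Nov: +$684.45 − $1,553.37 → -$684.45
  Dec: +$684.45 → $0.00
Lowest trial balance = -$1,709.97 (Feb)
Initial deposit = cushion − low point = $1,368.90 − (-$1,709.97) = $3,078.87

$3,078.87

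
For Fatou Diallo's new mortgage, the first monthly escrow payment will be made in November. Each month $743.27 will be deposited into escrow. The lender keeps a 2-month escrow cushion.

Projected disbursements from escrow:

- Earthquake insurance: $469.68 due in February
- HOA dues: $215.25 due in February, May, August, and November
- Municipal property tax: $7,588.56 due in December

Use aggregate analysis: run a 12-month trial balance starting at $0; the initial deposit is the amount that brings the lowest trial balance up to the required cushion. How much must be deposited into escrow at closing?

Cushion = 2 × $743.27 = $1,486.54
Trial balance (start $0, +$743.27 each month, − disbursements):
  Nov: +$743.27 − $215.25 → $528.02
  Dec: +$743.27 − $7,588.56 → -$6,317.27
  Jan: +$743.27 → -$5,574.00
  Feb: +$743.27 − $684.93 → -$5,515.66
  Mar: +$743.27 → -$4,772.39
  Apr: +$743.27 → -$4,029.12
  May: +$743.27 − $215.25 → -$3,501.10
  Jun: +$743.27 → -$2,757.83
  Jul: +$743.27 → -$2,014.56
  Aug: +$743.27 − $215.25 → -$1,486.54
  Sep: +$743.27 → -$743.27
  Oct: +$743.27 → $0.00
Lowest trial balance = -$6,317.27 (Dec)
Initial deposit = cushion − low point = $1,486.54 − (-$6,317.27) = $7,803.81

$7,803.81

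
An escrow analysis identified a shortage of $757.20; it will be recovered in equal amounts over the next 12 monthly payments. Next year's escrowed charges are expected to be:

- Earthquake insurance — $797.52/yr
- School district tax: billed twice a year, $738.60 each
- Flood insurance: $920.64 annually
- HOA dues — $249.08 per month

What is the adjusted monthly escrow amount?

$578.46

Earthquake insurance: $797.52/yr
School district tax: $738.60 × 2 = $1,477.20/yr
Flood insurance: $920.64/yr
HOA dues: $249.08 × 12 = $2,988.96/yr
Combined annual = $797.52 + $1,477.20 + $920.64 + $2,988.96 = $6,184.32
Monthly escrow = $6,184.32 / 12 = $515.36
Shortage per month = $757.20 / 12 = $63.10
New monthly escrow = $515.36 + $63.10 = $578.46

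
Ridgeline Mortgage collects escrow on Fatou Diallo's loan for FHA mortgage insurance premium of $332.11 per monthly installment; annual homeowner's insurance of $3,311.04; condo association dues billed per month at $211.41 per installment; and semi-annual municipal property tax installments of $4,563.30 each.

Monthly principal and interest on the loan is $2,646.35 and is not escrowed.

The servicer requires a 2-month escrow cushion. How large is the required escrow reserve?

FHA mortgage insurance premium = $332.11 × 12 = $3,985.32 annually
Homeowner's insurance = $3,311.04 annually
Condo association dues = $211.41 × 12 = $2,536.92 annually
Municipal property tax = $4,563.30 × 2 = $9,126.60 annually
Annual escrow total = $3,985.32 + $3,311.04 + $2,536.92 + $9,126.60 = $18,959.88
Monthly escrow = $18,959.88 ÷ 12 = $1,579.99
Cushion = 2 × $1,579.99 = $3,159.98

$3,159.98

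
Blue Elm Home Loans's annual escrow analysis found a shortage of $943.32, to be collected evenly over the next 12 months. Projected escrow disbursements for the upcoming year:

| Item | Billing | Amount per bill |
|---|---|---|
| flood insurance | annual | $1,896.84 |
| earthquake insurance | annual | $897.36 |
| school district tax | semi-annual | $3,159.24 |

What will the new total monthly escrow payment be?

$838.00

Flood insurance — $1,896.84
Earthquake insurance — $897.36
School district tax — $3,159.24 × 2 = $6,318.48
Total per year = $1,896.84 + $897.36 + $6,318.48 = $9,112.68
Base monthly escrow = $9,112.68 ÷ 12 = $759.39
Monthly shortage recovery: $943.32 / 12 = $78.61
New monthly escrow = $759.39 + $78.61 = $838.00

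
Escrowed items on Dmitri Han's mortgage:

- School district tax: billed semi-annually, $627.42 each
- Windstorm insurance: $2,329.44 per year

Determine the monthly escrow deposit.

School district tax = $627.42 × 2 = $1,254.84
Windstorm insurance = $2,329.44
Annual escrow total = $3,584.28
Monthly = $3,584.28 / 12 = $298.69

$298.69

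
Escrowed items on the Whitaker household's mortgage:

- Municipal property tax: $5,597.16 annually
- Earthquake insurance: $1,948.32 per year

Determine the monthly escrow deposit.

$628.79

Municipal property tax: $5,597.16
Earthquake insurance: $1,948.32
Total per year = $7,545.48
Monthly escrow = $7,545.48 / 12 = $628.79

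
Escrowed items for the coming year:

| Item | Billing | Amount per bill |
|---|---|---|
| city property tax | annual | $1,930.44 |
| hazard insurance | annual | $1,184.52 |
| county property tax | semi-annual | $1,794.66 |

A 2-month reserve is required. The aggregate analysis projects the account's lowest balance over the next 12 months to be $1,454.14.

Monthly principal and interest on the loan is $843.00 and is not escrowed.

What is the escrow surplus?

City property tax — $1,930.44
Hazard insurance — $1,184.52
County property tax — $1,794.66 × 2 = $3,589.32
Annual escrow total = $6,704.28
Per month = $6,704.28 / 12 = $558.69
Required cushion = 2 × $558.69 = $1,117.38
Excess over cushion: $1,454.14 − $1,117.38 = $336.76

$336.76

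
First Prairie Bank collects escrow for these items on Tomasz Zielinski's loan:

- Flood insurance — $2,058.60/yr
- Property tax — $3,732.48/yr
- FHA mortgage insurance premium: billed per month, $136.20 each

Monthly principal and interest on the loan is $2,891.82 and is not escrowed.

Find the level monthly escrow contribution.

Flood insurance = $2,058.60/yr
Property tax = $3,732.48/yr
FHA mortgage insurance premium = $136.20 × 12 = $1,634.40/yr
Yearly total = $7,425.48
Monthly = $7,425.48 ÷ 12 = $618.79

$618.79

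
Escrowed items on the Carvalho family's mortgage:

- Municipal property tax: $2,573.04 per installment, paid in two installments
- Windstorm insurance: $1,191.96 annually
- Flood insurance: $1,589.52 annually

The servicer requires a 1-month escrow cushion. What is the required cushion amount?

Municipal property tax: $2,573.04 × 2 = $5,146.08/yr
Windstorm insurance: $1,191.96/yr
Flood insurance: $1,589.52/yr
Combined annual = $7,927.56
Base monthly escrow = $7,927.56 ÷ 12 = $660.63
Reserve = 1 × $660.63 = $660.63

$660.63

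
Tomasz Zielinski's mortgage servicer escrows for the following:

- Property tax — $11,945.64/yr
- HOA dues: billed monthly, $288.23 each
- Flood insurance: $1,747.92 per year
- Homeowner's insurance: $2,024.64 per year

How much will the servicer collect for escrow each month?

$1,598.08

Property tax = $11,945.64 per year
HOA dues = $288.23 × 12 = $3,458.76 per year
Flood insurance = $1,747.92 per year
Homeowner's insurance = $2,024.64 per year
Total annual escrow = $19,176.96
Base monthly escrow = $19,176.96 / 12 = $1,598.08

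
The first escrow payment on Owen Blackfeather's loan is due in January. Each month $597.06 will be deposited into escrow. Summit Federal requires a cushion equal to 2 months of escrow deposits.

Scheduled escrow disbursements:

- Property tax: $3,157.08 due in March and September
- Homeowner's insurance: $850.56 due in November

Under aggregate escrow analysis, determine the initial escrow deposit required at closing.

$2,560.02

Cushion = 2 × $597.06 = $1,194.12
Trial balance (start $0, +$597.06 each month, − disbursements):
  Jan: +$597.06 → $597.06
  Feb: +$597.06 → $1,194.12
  Mar: +$597.06 − $3,157.08 → -$1,365.90
  Apr: +$597.06 → -$768.84
  May: +$597.06 → -$171.78
  Jun: +$597.06 → $425.28
  Jul: +$597.06 → $1,022.34
  Aug: +$597.06 → $1,619.40
  Sep: +$597.06 − $3,157.08 → -$940.62
  Oct: +$597.06 → -$343.56
  Nov: +$597.06 − $850.56 → -$597.06
  Dec: +$597.06 → $0.00
Lowest trial balance = -$1,365.90 (Mar)
Initial deposit = cushion − low point = $1,194.12 − (-$1,365.90) = $2,560.02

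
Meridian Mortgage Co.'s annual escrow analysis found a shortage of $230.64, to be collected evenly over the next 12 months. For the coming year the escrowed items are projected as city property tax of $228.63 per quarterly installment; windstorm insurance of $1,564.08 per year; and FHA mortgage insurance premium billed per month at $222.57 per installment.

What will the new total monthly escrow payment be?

City property tax: $228.63 × 4 = $914.52/yr
Windstorm insurance: $1,564.08/yr
FHA mortgage insurance premium: $222.57 × 12 = $2,670.84/yr
Annual escrow total = $914.52 + $1,564.08 + $2,670.84 = $5,149.44
Base monthly escrow = $5,149.44 / 12 = $429.12
Shortage per month = $230.64 ÷ 12 = $19.22
New monthly escrow = $429.12 + $19.22 = $448.34

$448.34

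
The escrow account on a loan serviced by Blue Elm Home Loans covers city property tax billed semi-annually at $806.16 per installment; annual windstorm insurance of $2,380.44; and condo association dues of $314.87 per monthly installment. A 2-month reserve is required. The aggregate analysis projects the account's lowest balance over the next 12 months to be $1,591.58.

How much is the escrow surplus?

$296.38

City property tax = $806.16 × 2 = $1,612.32/yr
Windstorm insurance = $2,380.44/yr
Condo association dues = $314.87 × 12 = $3,778.44/yr
Total per year = $7,771.20
Per month = $7,771.20 ÷ 12 = $647.60
Required cushion = 2 × $647.60 = $1,295.20
Surplus = $1,591.58 − $1,295.20 = $296.38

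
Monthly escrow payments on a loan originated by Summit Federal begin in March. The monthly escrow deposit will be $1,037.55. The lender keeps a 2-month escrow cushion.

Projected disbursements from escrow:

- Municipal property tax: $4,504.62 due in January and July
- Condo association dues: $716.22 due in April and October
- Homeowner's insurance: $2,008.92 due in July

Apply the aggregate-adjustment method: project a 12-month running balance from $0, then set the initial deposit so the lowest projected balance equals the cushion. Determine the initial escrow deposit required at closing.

Cushion = 2 × $1,037.55 = $2,075.10
Trial balance (start $0, +$1,037.55 each month, − disbursements):
  Mar: +$1,037.55 → $1,037.55
  Apr: +$1,037.55 − $716.22 → $1,358.88
  May: +$1,037.55 → $2,396.43
  Jun: +$1,037.55 → $3,433.98
  Jul: +$1,037.55 − $6,513.54 → -$2,042.01
  Aug: +$1,037.55 → -$1,004.46
  Sep: +$1,037.55 → $33.09
  Oct: +$1,037.55 − $716.22 → $354.42
  Nov: +$1,037.55 → $1,391.97
  Dec: +$1,037.55 → $2,429.52
  Jan: +$1,037.55 − $4,504.62 → -$1,037.55
  Feb: +$1,037.55 → $0.00
Lowest trial balance = -$2,042.01 (Jul)
Initial deposit = cushion − low point = $2,075.10 − (-$2,042.01) = $4,117.11

$4,117.11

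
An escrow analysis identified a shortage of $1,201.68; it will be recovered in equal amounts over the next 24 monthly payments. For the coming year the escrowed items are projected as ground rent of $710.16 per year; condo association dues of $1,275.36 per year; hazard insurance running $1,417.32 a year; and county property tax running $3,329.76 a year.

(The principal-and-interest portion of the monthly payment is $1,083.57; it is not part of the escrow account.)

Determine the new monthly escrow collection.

Ground rent — $710.16/yr
Condo association dues — $1,275.36/yr
Hazard insurance — $1,417.32/yr
County property tax — $3,329.76/yr
Combined annual = $710.16 + $1,275.36 + $1,417.32 + $3,329.76 = $6,732.60
Monthly = $6,732.60 ÷ 12 = $561.05
Monthly shortage recovery: $1,201.68 / 24 = $50.07
Adjusted monthly = $561.05 + $50.07 = $611.12

$611.12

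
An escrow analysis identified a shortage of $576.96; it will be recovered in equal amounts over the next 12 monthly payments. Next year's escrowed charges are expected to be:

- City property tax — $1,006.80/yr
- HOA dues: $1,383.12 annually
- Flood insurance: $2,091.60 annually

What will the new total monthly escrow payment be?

$421.54

City property tax: $1,006.80
HOA dues: $1,383.12
Flood insurance: $2,091.60
Annual escrow total = $1,006.80 + $1,383.12 + $2,091.60 = $4,481.52
Per month = $4,481.52 / 12 = $373.46
Monthly shortage recovery: $576.96 / 12 = $48.08
Adjusted monthly = $373.46 + $48.08 = $421.54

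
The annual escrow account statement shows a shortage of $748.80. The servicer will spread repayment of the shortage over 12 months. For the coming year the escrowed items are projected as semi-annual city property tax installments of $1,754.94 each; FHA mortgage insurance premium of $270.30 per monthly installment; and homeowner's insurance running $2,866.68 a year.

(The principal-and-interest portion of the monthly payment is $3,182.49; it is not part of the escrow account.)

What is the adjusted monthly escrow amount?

$864.08

City property tax — $1,754.94 × 2 = $3,509.88
FHA mortgage insurance premium — $270.30 × 12 = $3,243.60
Homeowner's insurance — $2,866.68
Combined annual = $9,620.16
Monthly = $9,620.16 / 12 = $801.68
Shortage per month = $748.80 ÷ 12 = $62.40
Adjusted monthly = $801.68 + $62.40 = $864.08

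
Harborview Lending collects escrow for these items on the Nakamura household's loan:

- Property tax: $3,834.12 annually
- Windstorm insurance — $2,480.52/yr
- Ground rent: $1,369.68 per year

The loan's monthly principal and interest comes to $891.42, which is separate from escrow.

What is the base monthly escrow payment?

$640.36

Property tax — $3,834.12 per year
Windstorm insurance — $2,480.52 per year
Ground rent — $1,369.68 per year
Annual escrow total = $3,834.12 + $2,480.52 + $1,369.68 = $7,684.32
Monthly escrow = $7,684.32 / 12 = $640.36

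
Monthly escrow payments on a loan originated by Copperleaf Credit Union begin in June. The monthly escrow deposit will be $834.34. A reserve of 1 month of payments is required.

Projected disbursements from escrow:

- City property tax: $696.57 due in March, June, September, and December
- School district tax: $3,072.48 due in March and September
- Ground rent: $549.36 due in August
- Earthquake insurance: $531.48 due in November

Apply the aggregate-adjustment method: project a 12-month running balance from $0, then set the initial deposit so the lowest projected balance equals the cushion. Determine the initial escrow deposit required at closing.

Cushion = 1 × $834.34 = $834.34
Trial balance (start $0, +$834.34 each month, − disbursements):
  Jun: +$834.34 − $696.57 → $137.77
  Jul: +$834.34 → $972.11
  Aug: +$834.34 − $549.36 → $1,257.09
  Sep: +$834.34 − $3,769.05 → -$1,677.62
  Oct: +$834.34 → -$843.28
  Nov: +$834.34 − $531.48 → -$540.42
  Dec: +$834.34 − $696.57 → -$402.65
  Jan: +$834.34 → $431.69
  Feb: +$834.34 → $1,266.03
  Mar: +$834.34 − $3,769.05 → -$1,668.68
  Apr: +$834.34 → -$834.34
  May: +$834.34 → $0.00
Lowest trial balance = -$1,677.62 (Sep)
Initial deposit = cushion − low point = $834.34 − (-$1,677.62) = $2,511.96

$2,511.96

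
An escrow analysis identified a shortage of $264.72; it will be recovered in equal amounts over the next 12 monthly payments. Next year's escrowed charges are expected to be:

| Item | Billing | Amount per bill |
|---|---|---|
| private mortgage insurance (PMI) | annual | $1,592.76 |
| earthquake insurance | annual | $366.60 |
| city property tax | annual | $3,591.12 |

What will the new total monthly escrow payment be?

$484.60

Private mortgage insurance (PMI) — $1,592.76
Earthquake insurance — $366.60
City property tax — $3,591.12
Total annual escrow = $5,550.48
Monthly = $5,550.48 / 12 = $462.54
Shortage per month = $264.72 / 12 = $22.06
Adjusted monthly = $462.54 + $22.06 = $484.60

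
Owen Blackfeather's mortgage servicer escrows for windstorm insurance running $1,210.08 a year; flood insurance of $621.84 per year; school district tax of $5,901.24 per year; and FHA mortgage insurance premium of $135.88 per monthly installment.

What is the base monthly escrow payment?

Windstorm insurance = $1,210.08/yr
Flood insurance = $621.84/yr
School district tax = $5,901.24/yr
FHA mortgage insurance premium = $135.88 × 12 = $1,630.56/yr
Annual escrow total = $1,210.08 + $621.84 + $5,901.24 + $1,630.56 = $9,363.72
Monthly = $9,363.72 ÷ 12 = $780.31

$780.31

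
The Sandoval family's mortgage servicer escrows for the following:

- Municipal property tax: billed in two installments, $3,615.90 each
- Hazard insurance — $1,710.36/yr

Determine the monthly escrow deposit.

Municipal property tax = $3,615.90 × 2 = $7,231.80 per year
Hazard insurance = $1,710.36 per year
Total annual escrow = $7,231.80 + $1,710.36 = $8,942.16
Monthly = $8,942.16 ÷ 12 = $745.18

$745.18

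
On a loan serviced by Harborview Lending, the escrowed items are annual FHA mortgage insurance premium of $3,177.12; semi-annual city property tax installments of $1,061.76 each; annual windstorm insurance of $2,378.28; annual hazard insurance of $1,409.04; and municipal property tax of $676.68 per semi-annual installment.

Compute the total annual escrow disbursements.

FHA mortgage insurance premium = $3,177.12
City property tax = $1,061.76 × 2 = $2,123.52
Windstorm insurance = $2,378.28
Hazard insurance = $1,409.04
Municipal property tax = $676.68 × 2 = $1,353.36
Total annual escrow = $10,441.32

$10,441.32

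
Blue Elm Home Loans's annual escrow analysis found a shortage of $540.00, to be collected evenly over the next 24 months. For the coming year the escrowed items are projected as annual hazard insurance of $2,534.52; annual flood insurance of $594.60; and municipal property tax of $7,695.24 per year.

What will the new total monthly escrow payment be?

Hazard insurance = $2,534.52 per year
Flood insurance = $594.60 per year
Municipal property tax = $7,695.24 per year
Annual escrow total = $10,824.36
Per month = $10,824.36 ÷ 12 = $902.03
Shortage per month = $540.00 ÷ 24 = $22.50
New monthly escrow = $902.03 + $22.50 = $924.53

$924.53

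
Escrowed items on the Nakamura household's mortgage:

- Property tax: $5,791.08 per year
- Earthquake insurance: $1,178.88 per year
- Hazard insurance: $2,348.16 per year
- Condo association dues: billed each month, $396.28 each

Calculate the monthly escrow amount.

Property tax: $5,791.08
Earthquake insurance: $1,178.88
Hazard insurance: $2,348.16
Condo association dues: $396.28 × 12 = $4,755.36
Total per year = $5,791.08 + $1,178.88 + $2,348.16 + $4,755.36 = $14,073.48
Monthly escrow = $14,073.48 / 12 = $1,172.79

$1,172.79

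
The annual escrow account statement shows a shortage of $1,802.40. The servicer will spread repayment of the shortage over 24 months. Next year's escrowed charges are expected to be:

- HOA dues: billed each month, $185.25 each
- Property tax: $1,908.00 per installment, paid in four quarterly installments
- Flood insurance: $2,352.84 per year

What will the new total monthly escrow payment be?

HOA dues — $185.25 × 12 = $2,223.00/yr
Property tax — $1,908.00 × 4 = $7,632.00/yr
Flood insurance — $2,352.84/yr
Annual escrow total = $2,223.00 + $7,632.00 + $2,352.84 = $12,207.84
Monthly escrow = $12,207.84 / 12 = $1,017.32
Monthly shortage recovery: $1,802.40 / 24 = $75.10
Adjusted monthly = $1,017.32 + $75.10 = $1,092.42

$1,092.42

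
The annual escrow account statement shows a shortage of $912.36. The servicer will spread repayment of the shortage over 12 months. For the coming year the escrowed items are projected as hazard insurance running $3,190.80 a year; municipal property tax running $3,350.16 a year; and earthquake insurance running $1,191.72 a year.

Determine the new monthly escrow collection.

$720.42

Hazard insurance — $3,190.80/yr
Municipal property tax — $3,350.16/yr
Earthquake insurance — $1,191.72/yr
Total annual escrow = $7,732.68
Per month = $7,732.68 / 12 = $644.39
Shortage spread = $912.36 ÷ 12 = $76.03/mo
New monthly escrow = $644.39 + $76.03 = $720.42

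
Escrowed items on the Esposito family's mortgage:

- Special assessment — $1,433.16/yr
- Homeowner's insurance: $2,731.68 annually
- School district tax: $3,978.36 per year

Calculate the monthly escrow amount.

$678.60

Special assessment — $1,433.16 per year
Homeowner's insurance — $2,731.68 per year
School district tax — $3,978.36 per year
Total annual escrow = $8,143.20
Monthly = $8,143.20 / 12 = $678.60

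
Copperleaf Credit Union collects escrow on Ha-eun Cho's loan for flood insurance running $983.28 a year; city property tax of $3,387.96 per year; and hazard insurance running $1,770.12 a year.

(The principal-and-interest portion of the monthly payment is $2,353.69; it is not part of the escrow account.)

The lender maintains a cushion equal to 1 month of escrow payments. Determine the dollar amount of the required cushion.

Flood insurance: $983.28 annually
City property tax: $3,387.96 annually
Hazard insurance: $1,770.12 annually
Yearly total = $6,141.36
Monthly = $6,141.36 ÷ 12 = $511.78
Cushion = 1 × $511.78 = $511.78

$511.78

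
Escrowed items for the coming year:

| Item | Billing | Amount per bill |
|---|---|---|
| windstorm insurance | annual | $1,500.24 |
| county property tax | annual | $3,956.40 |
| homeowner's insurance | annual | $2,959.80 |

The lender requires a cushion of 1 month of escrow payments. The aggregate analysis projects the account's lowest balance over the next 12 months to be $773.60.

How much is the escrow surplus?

$72.23

Windstorm insurance — $1,500.24
County property tax — $3,956.40
Homeowner's insurance — $2,959.80
Total annual escrow = $8,416.44
Base monthly escrow = $8,416.44 / 12 = $701.37
Required reserve = 1 × $701.37 = $701.37
Excess over cushion: $773.60 − $701.37 = $72.23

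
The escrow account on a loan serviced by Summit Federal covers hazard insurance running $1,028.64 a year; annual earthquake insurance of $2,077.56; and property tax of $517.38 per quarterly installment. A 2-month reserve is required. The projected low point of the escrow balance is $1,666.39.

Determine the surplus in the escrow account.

$803.77

Hazard insurance: $1,028.64 per year
Earthquake insurance: $2,077.56 per year
Property tax: $517.38 × 4 = $2,069.52 per year
Annual escrow total = $1,028.64 + $2,077.56 + $2,069.52 = $5,175.72
Base monthly escrow = $5,175.72 / 12 = $431.31
Required cushion = 2 × $431.31 = $862.62
Surplus = $1,666.39 − $862.62 = $803.77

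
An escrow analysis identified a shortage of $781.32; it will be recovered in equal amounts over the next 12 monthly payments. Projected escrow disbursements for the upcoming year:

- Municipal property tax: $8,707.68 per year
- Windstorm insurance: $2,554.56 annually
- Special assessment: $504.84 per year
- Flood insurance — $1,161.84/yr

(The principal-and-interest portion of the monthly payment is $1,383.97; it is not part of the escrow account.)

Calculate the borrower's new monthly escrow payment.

Municipal property tax: $8,707.68 annually
Windstorm insurance: $2,554.56 annually
Special assessment: $504.84 annually
Flood insurance: $1,161.84 annually
Total per year = $8,707.68 + $2,554.56 + $504.84 + $1,161.84 = $12,928.92
Per month = $12,928.92 / 12 = $1,077.41
Monthly shortage recovery: $781.32 ÷ 12 = $65.11
New monthly escrow = $1,077.41 + $65.11 = $1,142.52

$1,142.52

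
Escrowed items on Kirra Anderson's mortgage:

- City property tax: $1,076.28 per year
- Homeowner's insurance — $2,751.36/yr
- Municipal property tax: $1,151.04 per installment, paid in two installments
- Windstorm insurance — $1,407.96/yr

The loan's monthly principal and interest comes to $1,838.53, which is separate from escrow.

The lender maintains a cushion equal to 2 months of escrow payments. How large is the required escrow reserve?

$1,256.28

City property tax = $1,076.28
Homeowner's insurance = $2,751.36
Municipal property tax = $1,151.04 × 2 = $2,302.08
Windstorm insurance = $1,407.96
Yearly total = $7,537.68
Monthly escrow = $7,537.68 / 12 = $628.14
Cushion = 2 × $628.14 = $1,256.28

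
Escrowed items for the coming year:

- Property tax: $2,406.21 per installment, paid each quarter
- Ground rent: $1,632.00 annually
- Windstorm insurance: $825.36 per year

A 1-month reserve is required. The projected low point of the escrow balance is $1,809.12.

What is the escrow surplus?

Property tax = $2,406.21 × 4 = $9,624.84
Ground rent = $1,632.00
Windstorm insurance = $825.36
Yearly total = $9,624.84 + $1,632.00 + $825.36 = $12,082.20
Monthly escrow = $12,082.20 ÷ 12 = $1,006.85
Required cushion = 1 × $1,006.85 = $1,006.85
Surplus = $1,809.12 − $1,006.85 = $802.27

$802.27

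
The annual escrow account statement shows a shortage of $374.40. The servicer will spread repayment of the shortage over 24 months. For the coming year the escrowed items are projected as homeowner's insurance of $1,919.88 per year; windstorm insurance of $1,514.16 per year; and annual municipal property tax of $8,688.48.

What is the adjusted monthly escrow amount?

$1,025.81

Homeowner's insurance = $1,919.88 per year
Windstorm insurance = $1,514.16 per year
Municipal property tax = $8,688.48 per year
Annual escrow total = $1,919.88 + $1,514.16 + $8,688.48 = $12,122.52
Monthly = $12,122.52 / 12 = $1,010.21
Monthly shortage recovery: $374.40 / 24 = $15.60
New monthly escrow = $1,010.21 + $15.60 = $1,025.81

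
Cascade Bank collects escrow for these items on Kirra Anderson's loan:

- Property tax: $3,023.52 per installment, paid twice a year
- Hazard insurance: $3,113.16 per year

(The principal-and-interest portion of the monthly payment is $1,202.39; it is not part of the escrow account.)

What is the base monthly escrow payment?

Property tax — $3,023.52 × 2 = $6,047.04 per year
Hazard insurance — $3,113.16 per year
Total annual escrow = $6,047.04 + $3,113.16 = $9,160.20
Monthly = $9,160.20 ÷ 12 = $763.35

$763.35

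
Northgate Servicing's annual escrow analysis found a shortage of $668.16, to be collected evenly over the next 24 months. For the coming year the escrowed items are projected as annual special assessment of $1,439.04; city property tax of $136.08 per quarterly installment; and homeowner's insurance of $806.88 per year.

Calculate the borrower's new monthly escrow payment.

$260.36

Special assessment: $1,439.04
City property tax: $136.08 × 4 = $544.32
Homeowner's insurance: $806.88
Total annual escrow = $1,439.04 + $544.32 + $806.88 = $2,790.24
Monthly = $2,790.24 / 12 = $232.52
Shortage per month = $668.16 ÷ 24 = $27.84
Adjusted monthly = $232.52 + $27.84 = $260.36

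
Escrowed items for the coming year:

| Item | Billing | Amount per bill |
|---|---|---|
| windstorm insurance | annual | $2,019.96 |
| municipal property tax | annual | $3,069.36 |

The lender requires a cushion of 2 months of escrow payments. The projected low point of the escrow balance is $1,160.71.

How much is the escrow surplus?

$312.49

Windstorm insurance: $2,019.96 per year
Municipal property tax: $3,069.36 per year
Combined annual = $5,089.32
Monthly escrow = $5,089.32 ÷ 12 = $424.11
Required cushion = 2 × $424.11 = $848.22
Surplus = $1,160.71 − $848.22 = $312.49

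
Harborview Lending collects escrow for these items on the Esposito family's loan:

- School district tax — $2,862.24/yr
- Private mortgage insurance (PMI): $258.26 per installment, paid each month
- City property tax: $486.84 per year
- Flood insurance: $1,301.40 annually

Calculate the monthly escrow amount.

$645.80

School district tax: $2,862.24 annually
Private mortgage insurance (PMI): $258.26 × 12 = $3,099.12 annually
City property tax: $486.84 annually
Flood insurance: $1,301.40 annually
Annual escrow total = $2,862.24 + $3,099.12 + $486.84 + $1,301.40 = $7,749.60
Monthly escrow = $7,749.60 / 12 = $645.80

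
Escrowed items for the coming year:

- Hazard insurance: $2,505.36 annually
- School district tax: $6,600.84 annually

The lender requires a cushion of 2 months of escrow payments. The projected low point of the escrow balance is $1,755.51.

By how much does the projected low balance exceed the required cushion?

$237.81

Hazard insurance: $2,505.36
School district tax: $6,600.84
Total annual escrow = $9,106.20
Monthly escrow = $9,106.20 / 12 = $758.85
Required reserve = 2 × $758.85 = $1,517.70
Surplus = $1,755.51 − $1,517.70 = $237.81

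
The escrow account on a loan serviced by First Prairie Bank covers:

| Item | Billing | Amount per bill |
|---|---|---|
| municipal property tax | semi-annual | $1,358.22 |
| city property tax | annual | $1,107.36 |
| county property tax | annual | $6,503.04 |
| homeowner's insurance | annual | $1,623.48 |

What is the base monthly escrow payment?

$995.86

Municipal property tax: $1,358.22 × 2 = $2,716.44
City property tax: $1,107.36
County property tax: $6,503.04
Homeowner's insurance: $1,623.48
Annual escrow total = $2,716.44 + $1,107.36 + $6,503.04 + $1,623.48 = $11,950.32
Monthly escrow = $11,950.32 ÷ 12 = $995.86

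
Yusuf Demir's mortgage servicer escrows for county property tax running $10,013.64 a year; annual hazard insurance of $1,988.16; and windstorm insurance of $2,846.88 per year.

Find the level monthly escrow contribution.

$1,237.39

County property tax = $10,013.64/yr
Hazard insurance = $1,988.16/yr
Windstorm insurance = $2,846.88/yr
Yearly total = $10,013.64 + $1,988.16 + $2,846.88 = $14,848.68
Monthly escrow = $14,848.68 / 12 = $1,237.39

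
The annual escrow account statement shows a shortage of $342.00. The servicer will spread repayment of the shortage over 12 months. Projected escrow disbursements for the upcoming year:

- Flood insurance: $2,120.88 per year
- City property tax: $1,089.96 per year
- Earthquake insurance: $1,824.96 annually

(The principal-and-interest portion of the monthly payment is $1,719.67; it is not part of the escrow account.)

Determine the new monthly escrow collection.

Flood insurance: $2,120.88/yr
City property tax: $1,089.96/yr
Earthquake insurance: $1,824.96/yr
Annual escrow total = $5,035.80
Monthly escrow = $5,035.80 ÷ 12 = $419.65
Monthly shortage recovery: $342.00 / 12 = $28.50
Adjusted monthly = $419.65 + $28.50 = $448.15

$448.15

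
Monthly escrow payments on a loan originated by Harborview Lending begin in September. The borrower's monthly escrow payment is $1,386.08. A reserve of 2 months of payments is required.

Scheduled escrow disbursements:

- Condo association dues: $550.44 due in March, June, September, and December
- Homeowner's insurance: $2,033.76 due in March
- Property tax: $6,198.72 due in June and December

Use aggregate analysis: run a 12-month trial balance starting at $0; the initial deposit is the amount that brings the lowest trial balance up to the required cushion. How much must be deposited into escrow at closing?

$5,544.32

Cushion = 2 × $1,386.08 = $2,772.16
Trial balance (start $0, +$1,386.08 each month, − disbursements):
  Sep: +$1,386.08 − $550.44 → $835.64
  Oct: +$1,386.08 → $2,221.72
  Nov: +$1,386.08 → $3,607.80
  Dec: +$1,386.08 − $6,749.16 → -$1,755.28
  Jan: +$1,386.08 → -$369.20
  Feb: +$1,386.08 → $1,016.88
  Mar: +$1,386.08 − $2,584.20 → -$181.24
  Apr: +$1,386.08 → $1,204.84
  May: +$1,386.08 → $2,590.92
  Jun: +$1,386.08 − $6,749.16 → -$2,772.16
  Jul: +$1,386.08 → -$1,386.08
  Aug: +$1,386.08 → $0.00
Lowest trial balance = -$2,772.16 (Jun)
Initial deposit = cushion − low point = $2,772.16 − (-$2,772.16) = $5,544.32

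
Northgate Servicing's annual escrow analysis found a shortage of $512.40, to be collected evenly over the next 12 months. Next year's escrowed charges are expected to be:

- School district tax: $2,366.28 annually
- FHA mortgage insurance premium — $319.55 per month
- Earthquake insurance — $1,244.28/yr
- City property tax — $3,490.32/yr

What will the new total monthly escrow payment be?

$953.99

School district tax — $2,366.28 annually
FHA mortgage insurance premium — $319.55 × 12 = $3,834.60 annually
Earthquake insurance — $1,244.28 annually
City property tax — $3,490.32 annually
Annual escrow total = $2,366.28 + $3,834.60 + $1,244.28 + $3,490.32 = $10,935.48
Monthly escrow = $10,935.48 ÷ 12 = $911.29
Monthly shortage recovery: $512.40 / 12 = $42.70
New monthly escrow = $911.29 + $42.70 = $953.99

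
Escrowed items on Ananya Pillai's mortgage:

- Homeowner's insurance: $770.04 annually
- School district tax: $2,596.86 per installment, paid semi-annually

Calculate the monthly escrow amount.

Homeowner's insurance — $770.04/yr
School district tax — $2,596.86 × 2 = $5,193.72/yr
Total annual escrow = $770.04 + $5,193.72 = $5,963.76
Monthly = $5,963.76 / 12 = $496.98

$496.98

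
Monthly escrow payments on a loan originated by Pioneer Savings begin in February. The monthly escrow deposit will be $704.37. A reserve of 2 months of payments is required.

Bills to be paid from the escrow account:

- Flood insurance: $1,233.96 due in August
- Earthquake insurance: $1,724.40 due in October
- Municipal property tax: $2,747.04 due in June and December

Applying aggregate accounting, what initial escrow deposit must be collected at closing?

$2,113.11

Cushion = 2 × $704.37 = $1,408.74
Trial balance (start $0, +$704.37 each month, − disbursements):
  Feb: +$704.37 → $704.37
  Mar: +$704.37 → $1,408.74
  Apr: +$704.37 → $2,113.11
  May: +$704.37 → $2,817.48
  Jun: +$704.37 − $2,747.04 → $774.81
  Jul: +$704.37 → $1,479.18
  Aug: +$704.37 − $1,233.96 → $949.59
  Sep: +$704.37 → $1,653.96
  Oct: +$704.37 − $1,724.40 → $633.93
  Nov: +$704.37 → $1,338.30
  Dec: +$704.37 − $2,747.04 → -$704.37
  Jan: +$704.37 → $0.00
Lowest trial balance = -$704.37 (Dec)
Initial deposit = cushion − low point = $1,408.74 − (-$704.37) = $2,113.11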